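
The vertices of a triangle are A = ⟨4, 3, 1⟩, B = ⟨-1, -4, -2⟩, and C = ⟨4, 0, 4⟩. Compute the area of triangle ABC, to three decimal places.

AB = (-5, -7, -3),  AC = (0, -3, 3)
i: (-7)·3 - (-3)·(-3) = -21 - 9 = -30
j: (-3)·0 - (-5)·3 = 0 - (-15) = 15
k: (-5)·(-3) - (-7)·0 = 15 - 0 = 15
AB × AC = (-30, 15, 15)
|AB × AC| = √1350 ≈ 36.7423
area = ½ · 36.7423 ≈ 18.371

18.371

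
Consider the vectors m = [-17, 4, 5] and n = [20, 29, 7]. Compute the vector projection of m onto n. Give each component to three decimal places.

(-2.930, -4.249, -1.026)

m · n = (-17)·20 + 4·29 + 5·7 = -340 + 116 + 35 = -189
|n|² = 400 + 841 + 49 = 1290
proj_n m = (-189/1290) · (20, 29, 7) ≈ (-2.930, -4.249, -1.026)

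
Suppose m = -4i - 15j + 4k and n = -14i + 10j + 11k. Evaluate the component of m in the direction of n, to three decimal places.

-2.449

m · n = (-4)·(-14) + (-15)·10 + 4·11 = 56 - 150 + 44 = -50
|n| = √(196 + 100 + 121) = √417 ≈ 20.4206
comp_n m = -50 / √417 ≈ -2.449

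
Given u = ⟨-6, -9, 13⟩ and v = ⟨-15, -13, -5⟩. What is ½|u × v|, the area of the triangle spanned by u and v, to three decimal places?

i: (-9)·(-5) - 13·(-13) = 45 - (-169) = 214
j: 13·(-15) - (-6)·(-5) = -195 - 30 = -225
k: (-6)·(-13) - (-9)·(-15) = 78 - 135 = -57
u × v = (214, -225, -57)
|u × v| = √(214² + (-225)² + (-57)²) = √99670 ≈ 315.7056
area = ½ · 315.7056 ≈ 157.853

157.853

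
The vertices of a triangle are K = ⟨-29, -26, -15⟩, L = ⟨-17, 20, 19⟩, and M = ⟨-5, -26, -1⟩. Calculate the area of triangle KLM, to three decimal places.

KL = (12, 46, 34),  KM = (24, 0, 14)
i: 46·14 - 34·0 = 644 - 0 = 644
j: 34·24 - 12·14 = 816 - 168 = 648
k: 12·0 - 46·24 = 0 - 1104 = -1104
KL × KM = (644, 648, -1104)
|KL × KM| = √2053456 ≈ 1432.9885
area = ½ · 1432.9885 ≈ 716.494

716.494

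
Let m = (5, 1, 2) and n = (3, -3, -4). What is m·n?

4

m · n = 5·3 + 1·(-3) + 2·(-4) = 15 - 3 - 8 = 4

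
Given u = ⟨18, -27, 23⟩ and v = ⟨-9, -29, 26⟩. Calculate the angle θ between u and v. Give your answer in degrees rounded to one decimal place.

39.9

u · v = 18·(-9) + (-27)·(-29) + 23·26 = -162 + 783 + 598 = 1219
|u|² = 324 + 729 + 529 = 1582,  |u| = √1582 ≈ 39.774364
|v|² = 81 + 841 + 676 = 1598,  |v| = √1598 ≈ 39.974992
cos θ = 1219 / (39.774364 · 39.974992) ≈ 0.76668
θ = arccos(0.76668) ≈ 39.9°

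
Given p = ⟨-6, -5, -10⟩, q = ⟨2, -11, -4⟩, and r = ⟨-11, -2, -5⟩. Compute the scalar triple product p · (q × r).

698

q × r:
i: (-11)·(-5) - (-4)·(-2) = 55 - 8 = 47
j: (-4)·(-11) - 2·(-5) = 44 - (-10) = 54
k: 2·(-2) - (-11)·(-11) = -4 - 121 = -125
q × r = (47, 54, -125)
p · (q × r) = (-6)·47 + (-5)·54 + (-10)·(-125) = -282 - 270 + 1250 = 698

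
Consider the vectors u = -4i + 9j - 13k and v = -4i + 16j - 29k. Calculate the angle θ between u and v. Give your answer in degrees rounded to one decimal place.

u · v = (-4)·(-4) + 9·16 + (-13)·(-29) = 16 + 144 + 377 = 537
|u|² = 16 + 81 + 169 = 266,  |u| = √266 ≈ 16.309506
|v|² = 16 + 256 + 841 = 1113,  |v| = √1113 ≈ 33.361655
cos θ = 537 / (16.309506 · 33.361655) ≈ 0.98693
θ = arccos(0.98693) ≈ 9.3°

9.3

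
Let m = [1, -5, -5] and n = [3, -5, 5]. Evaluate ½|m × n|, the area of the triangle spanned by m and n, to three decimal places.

i: (-5)·5 - (-5)·(-5) = -25 - 25 = -50
j: (-5)·3 - 1·5 = -15 - 5 = -20
k: 1·(-5) - (-5)·3 = -5 - (-15) = 10
m × n = (-50, -20, 10)
|m × n| = √((-50)² + (-20)² + 10²) = √3000 ≈ 54.7723
area = ½ · 54.7723 ≈ 27.386

27.386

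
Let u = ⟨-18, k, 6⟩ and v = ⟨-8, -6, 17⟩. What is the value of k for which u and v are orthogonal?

41

u · v = (-18)·(-8) + k·(-6) + 6·17 = 246 - 6k
Set equal to 0: -6k = -246, so k = 41.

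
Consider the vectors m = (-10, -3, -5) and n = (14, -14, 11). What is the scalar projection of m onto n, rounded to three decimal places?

-6.755

m · n = (-10)·14 + (-3)·(-14) + (-5)·11 = -140 + 42 - 55 = -153
|n| = √(196 + 196 + 121) = √513 ≈ 22.6495
comp_n m = -153 / √513 ≈ -6.755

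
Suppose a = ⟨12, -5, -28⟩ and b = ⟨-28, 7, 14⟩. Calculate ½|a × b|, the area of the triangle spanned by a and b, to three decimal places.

i: (-5)·14 - (-28)·7 = -70 - (-196) = 126
j: (-28)·(-28) - 12·14 = 784 - 168 = 616
k: 12·7 - (-5)·(-28) = 84 - 140 = -56
a × b = (126, 616, -56)
|a × b| = √(126² + 616² + (-56)²) = √398468 ≈ 631.2432
area = ½ · 631.2432 ≈ 315.622

315.622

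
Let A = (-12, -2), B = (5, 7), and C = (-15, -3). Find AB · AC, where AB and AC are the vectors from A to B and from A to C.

-60

AB = B − A = (17, 9)
AC = C − A = (-3, -1)
AB · AC = 17·(-3) + 9·(-1) = -51 - 9 = -60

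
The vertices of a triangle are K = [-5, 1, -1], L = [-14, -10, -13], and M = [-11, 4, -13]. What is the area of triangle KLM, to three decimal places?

KL = (-9, -11, -12),  KM = (-6, 3, -12)
i: (-11)·(-12) - (-12)·3 = 132 - (-36) = 168
j: (-12)·(-6) - (-9)·(-12) = 72 - 108 = -36
k: (-9)·3 - (-11)·(-6) = -27 - 66 = -93
KL × KM = (168, -36, -93)
|KL × KM| = √38169 ≈ 195.3689
area = ½ · 195.3689 ≈ 97.684

97.684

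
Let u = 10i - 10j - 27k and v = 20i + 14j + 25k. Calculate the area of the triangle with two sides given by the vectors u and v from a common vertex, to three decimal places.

434.765

i: (-10)·25 - (-27)·14 = -250 - (-378) = 128
j: (-27)·20 - 10·25 = -540 - 250 = -790
k: 10·14 - (-10)·20 = 140 - (-200) = 340
u × v = (128, -790, 340)
|u × v| = √(128² + (-790)² + 340²) = √756084 ≈ 869.5309
area = ½ · 869.5309 ≈ 434.765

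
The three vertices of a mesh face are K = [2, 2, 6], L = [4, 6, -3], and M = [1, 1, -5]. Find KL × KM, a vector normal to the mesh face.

KL = (2, 4, -9)
KM = (-1, -1, -11)
i: 4·(-11) - (-9)·(-1) = -44 - 9 = -53
j: (-9)·(-1) - 2·(-11) = 9 - (-22) = 31
k: 2·(-1) - 4·(-1) = -2 - (-4) = 2
KL × KM = (-53, 31, 2)

(-53, 31, 2)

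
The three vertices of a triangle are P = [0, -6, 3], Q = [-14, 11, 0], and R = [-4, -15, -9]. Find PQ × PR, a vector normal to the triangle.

PQ = (-14, 17, -3)
PR = (-4, -9, -12)
i: 17·(-12) - (-3)·(-9) = -204 - 27 = -231
j: (-3)·(-4) - (-14)·(-12) = 12 - 168 = -156
k: (-14)·(-9) - 17·(-4) = 126 - (-68) = 194
PQ × PR = (-231, -156, 194)

(-231, -156, 194)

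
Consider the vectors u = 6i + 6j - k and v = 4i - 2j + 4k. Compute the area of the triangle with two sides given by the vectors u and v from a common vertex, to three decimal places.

25.318

i: 6·4 - (-1)·(-2) = 24 - 2 = 22
j: (-1)·4 - 6·4 = -4 - 24 = -28
k: 6·(-2) - 6·4 = -12 - 24 = -36
u × v = (22, -28, -36)
|u × v| = √(22² + (-28)² + (-36)²) = √2564 ≈ 50.6360
area = ½ · 50.6360 ≈ 25.318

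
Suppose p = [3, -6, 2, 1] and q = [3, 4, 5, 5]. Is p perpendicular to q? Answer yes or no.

p · q = 3·3 + (-6)·4 + 2·5 + 1·5 = 9 - 24 + 10 + 5 = 0
Zero, so the vectors are orthogonal.

yes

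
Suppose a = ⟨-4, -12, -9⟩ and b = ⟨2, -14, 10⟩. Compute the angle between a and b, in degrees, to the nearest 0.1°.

a · b = (-4)·2 + (-12)·(-14) + (-9)·10 = -8 + 168 - 90 = 70
|a|² = 16 + 144 + 81 = 241,  |a| = √241 ≈ 15.524175
|b|² = 4 + 196 + 100 = 300,  |b| = √300 ≈ 17.320508
cos θ = 70 / (15.524175 · 17.320508) ≈ 0.26033
θ = arccos(0.26033) ≈ 74.9°

74.9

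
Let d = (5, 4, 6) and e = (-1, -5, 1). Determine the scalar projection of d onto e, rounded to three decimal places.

d · e = 5·(-1) + 4·(-5) + 6·1 = -5 - 20 + 6 = -19
|e| = √(1 + 25 + 1) = √27 ≈ 5.1962
comp_e d = -19 / √27 ≈ -3.657

-3.657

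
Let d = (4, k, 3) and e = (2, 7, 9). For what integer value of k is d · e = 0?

-5

d · e = 4·2 + k·7 + 3·9 = 35 + 7k
Set equal to 0: 7k = -35, so k = -5.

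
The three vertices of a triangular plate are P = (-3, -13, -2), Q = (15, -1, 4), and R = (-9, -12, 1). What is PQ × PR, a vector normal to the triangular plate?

PQ = (18, 12, 6)
PR = (-6, 1, 3)
i: 12·3 - 6·1 = 36 - 6 = 30
j: 6·(-6) - 18·3 = -36 - 54 = -90
k: 18·1 - 12·(-6) = 18 - (-72) = 90
PQ × PR = (30, -90, 90)

(30, -90, 90)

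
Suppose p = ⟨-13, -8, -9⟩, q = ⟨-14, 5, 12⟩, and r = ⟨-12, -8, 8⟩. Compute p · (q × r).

q × r:
i: 5·8 - 12·(-8) = 40 - (-96) = 136
j: 12·(-12) - (-14)·8 = -144 - (-112) = -32
k: (-14)·(-8) - 5·(-12) = 112 - (-60) = 172
q × r = (136, -32, 172)
p · (q × r) = (-13)·136 + (-8)·(-32) + (-9)·172 = -1768 + 256 - 1548 = -3060

-3060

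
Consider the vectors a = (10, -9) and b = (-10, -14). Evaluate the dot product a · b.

a · b = 10·(-10) + (-9)·(-14) = -100 + 126 = 26

26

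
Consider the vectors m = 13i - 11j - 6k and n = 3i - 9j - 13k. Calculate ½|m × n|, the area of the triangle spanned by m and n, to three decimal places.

97.183

i: (-11)·(-13) - (-6)·(-9) = 143 - 54 = 89
j: (-6)·3 - 13·(-13) = -18 - (-169) = 151
k: 13·(-9) - (-11)·3 = -117 - (-33) = -84
m × n = (89, 151, -84)
|m × n| = √(89² + 151² + (-84)²) = √37778 ≈ 194.3656
area = ½ · 194.3656 ≈ 97.183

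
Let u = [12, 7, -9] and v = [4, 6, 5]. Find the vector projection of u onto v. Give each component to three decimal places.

(2.338, 3.506, 2.922)

u · v = 12·4 + 7·6 + (-9)·5 = 48 + 42 - 45 = 45
|v|² = 16 + 36 + 25 = 77
proj_v u = (45/77) · (4, 6, 5) ≈ (2.338, 3.506, 2.922)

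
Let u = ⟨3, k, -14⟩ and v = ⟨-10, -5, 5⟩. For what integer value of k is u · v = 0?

u · v = 3·(-10) + k·(-5) + (-14)·5 = -100 - 5k
Set equal to 0: -5k = 100, so k = -20.

-20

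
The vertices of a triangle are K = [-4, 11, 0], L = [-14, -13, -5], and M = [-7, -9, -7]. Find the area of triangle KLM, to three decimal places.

77.513

KL = (-10, -24, -5),  KM = (-3, -20, -7)
i: (-24)·(-7) - (-5)·(-20) = 168 - 100 = 68
j: (-5)·(-3) - (-10)·(-7) = 15 - 70 = -55
k: (-10)·(-20) - (-24)·(-3) = 200 - 72 = 128
KL × KM = (68, -55, 128)
|KL × KM| = √24033 ≈ 155.0258
area = ½ · 155.0258 ≈ 77.513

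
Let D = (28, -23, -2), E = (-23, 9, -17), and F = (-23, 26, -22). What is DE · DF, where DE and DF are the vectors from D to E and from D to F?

4469

DE = E − D = (-51, 32, -15)
DF = F − D = (-51, 49, -20)
DE · DF = (-51)·(-51) + 32·49 + (-15)·(-20) = 2601 + 1568 + 300 = 4469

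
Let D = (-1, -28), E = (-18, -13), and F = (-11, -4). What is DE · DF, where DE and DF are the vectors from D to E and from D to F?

530

DE = E − D = (-17, 15)
DF = F − D = (-10, 24)
DE · DF = (-17)·(-10) + 15·24 = 170 + 360 = 530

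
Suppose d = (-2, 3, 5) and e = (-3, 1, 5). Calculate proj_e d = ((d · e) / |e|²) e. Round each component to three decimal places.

(-2.914, 0.971, 4.857)

d · e = (-2)·(-3) + 3·1 + 5·5 = 6 + 3 + 25 = 34
|e|² = 9 + 1 + 25 = 35
proj_e d = (34/35) · (-3, 1, 5) ≈ (-2.914, 0.971, 4.857)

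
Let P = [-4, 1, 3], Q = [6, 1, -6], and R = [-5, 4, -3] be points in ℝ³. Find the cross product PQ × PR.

(27, 69, 30)

PQ = (10, 0, -9)
PR = (-1, 3, -6)
i: 0·(-6) - (-9)·3 = 0 - (-27) = 27
j: (-9)·(-1) - 10·(-6) = 9 - (-60) = 69
k: 10·3 - 0·(-1) = 30 - 0 = 30
PQ × PR = (27, 69, 30)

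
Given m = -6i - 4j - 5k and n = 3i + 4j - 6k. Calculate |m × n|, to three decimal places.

68.418

i: (-4)·(-6) - (-5)·4 = 24 - (-20) = 44
j: (-5)·3 - (-6)·(-6) = -15 - 36 = -51
k: (-6)·4 - (-4)·3 = -24 - (-12) = -12
m × n = (44, -51, -12)
|m × n| = √(44² + (-51)² + (-12)²) = √4681 ≈ 68.4178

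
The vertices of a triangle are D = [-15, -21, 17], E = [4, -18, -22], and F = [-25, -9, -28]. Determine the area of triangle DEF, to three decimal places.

DE = (19, 3, -39),  DF = (-10, 12, -45)
i: 3·(-45) - (-39)·12 = -135 - (-468) = 333
j: (-39)·(-10) - 19·(-45) = 390 - (-855) = 1245
k: 19·12 - 3·(-10) = 228 - (-30) = 258
DE × DF = (333, 1245, 258)
|DE × DF| = √1727478 ≈ 1314.3356
area = ½ · 1314.3356 ≈ 657.168

657.168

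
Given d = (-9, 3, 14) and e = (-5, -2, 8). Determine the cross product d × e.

i: 3·8 - 14·(-2) = 24 - (-28) = 52
j: 14·(-5) - (-9)·8 = -70 - (-72) = 2
k: (-9)·(-2) - 3·(-5) = 18 - (-15) = 33
d × e = (52, 2, 33)

(52, 2, 33)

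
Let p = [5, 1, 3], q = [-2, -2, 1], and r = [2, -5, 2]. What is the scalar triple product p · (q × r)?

53

q × r:
i: (-2)·2 - 1·(-5) = -4 - (-5) = 1
j: 1·2 - (-2)·2 = 2 - (-4) = 6
k: (-2)·(-5) - (-2)·2 = 10 - (-4) = 14
q × r = (1, 6, 14)
p · (q × r) = 5·1 + 1·6 + 3·14 = 5 + 6 + 42 = 53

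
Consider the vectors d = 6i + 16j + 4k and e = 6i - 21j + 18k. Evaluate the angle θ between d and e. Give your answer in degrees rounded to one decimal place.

d · e = 6·6 + 16·(-21) + 4·18 = 36 - 336 + 72 = -228
|d|² = 36 + 256 + 16 = 308,  |d| = √308 ≈ 17.549929
|e|² = 36 + 441 + 324 = 801,  |e| = √801 ≈ 28.301943
cos θ = -228 / (17.549929 · 28.301943) ≈ -0.45903
θ = arccos(-0.45903) ≈ 117.3°

117.3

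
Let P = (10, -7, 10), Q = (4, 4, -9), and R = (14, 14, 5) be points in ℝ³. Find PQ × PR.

PQ = (-6, 11, -19)
PR = (4, 21, -5)
i: 11·(-5) - (-19)·21 = -55 - (-399) = 344
j: (-19)·4 - (-6)·(-5) = -76 - 30 = -106
k: (-6)·21 - 11·4 = -126 - 44 = -170
PQ × PR = (344, -106, -170)

(344, -106, -170)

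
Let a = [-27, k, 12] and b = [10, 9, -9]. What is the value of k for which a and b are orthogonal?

a · b = (-27)·10 + k·9 + 12·(-9) = -378 + 9k
Set equal to 0: 9k = 378, so k = 42.

42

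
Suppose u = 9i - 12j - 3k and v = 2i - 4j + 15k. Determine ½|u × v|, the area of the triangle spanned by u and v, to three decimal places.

119.257

i: (-12)·15 - (-3)·(-4) = -180 - 12 = -192
j: (-3)·2 - 9·15 = -6 - 135 = -141
k: 9·(-4) - (-12)·2 = -36 - (-24) = -12
u × v = (-192, -141, -12)
|u × v| = √((-192)² + (-141)² + (-12)²) = √56889 ≈ 238.5142
area = ½ · 238.5142 ≈ 119.257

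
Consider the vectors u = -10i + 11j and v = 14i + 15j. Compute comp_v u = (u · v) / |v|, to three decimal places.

u · v = (-10)·14 + 11·15 = -140 + 165 = 25
|v| = √(196 + 225) = √421 ≈ 20.5183
comp_v u = 25 / √421 ≈ 1.218

1.218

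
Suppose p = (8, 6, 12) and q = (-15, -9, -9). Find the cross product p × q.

(54, -108, 18)

i: 6·(-9) - 12·(-9) = -54 - (-108) = 54
j: 12·(-15) - 8·(-9) = -180 - (-72) = -108
k: 8·(-9) - 6·(-15) = -72 - (-90) = 18
p × q = (54, -108, 18)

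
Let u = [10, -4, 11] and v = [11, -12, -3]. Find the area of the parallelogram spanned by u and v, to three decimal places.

i: (-4)·(-3) - 11·(-12) = 12 - (-132) = 144
j: 11·11 - 10·(-3) = 121 - (-30) = 151
k: 10·(-12) - (-4)·11 = -120 - (-44) = -76
u × v = (144, 151, -76)
|u × v| = √(144² + 151² + (-76)²) = √49313 ≈ 222.0653

222.065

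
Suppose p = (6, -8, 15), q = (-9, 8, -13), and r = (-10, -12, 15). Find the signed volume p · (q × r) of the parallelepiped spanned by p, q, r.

484

q × r:
i: 8·15 - (-13)·(-12) = 120 - 156 = -36
j: (-13)·(-10) - (-9)·15 = 130 - (-135) = 265
k: (-9)·(-12) - 8·(-10) = 108 - (-80) = 188
q × r = (-36, 265, 188)
p · (q × r) = 6·(-36) + (-8)·265 + 15·188 = -216 - 2120 + 2820 = 484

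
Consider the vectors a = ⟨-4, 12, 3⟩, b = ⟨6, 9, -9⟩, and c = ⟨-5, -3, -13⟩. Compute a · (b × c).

2133

b × c:
i: 9·(-13) - (-9)·(-3) = -117 - 27 = -144
j: (-9)·(-5) - 6·(-13) = 45 - (-78) = 123
k: 6·(-3) - 9·(-5) = -18 - (-45) = 27
b × c = (-144, 123, 27)
a · (b × c) = (-4)·(-144) + 12·123 + 3·27 = 576 + 1476 + 81 = 2133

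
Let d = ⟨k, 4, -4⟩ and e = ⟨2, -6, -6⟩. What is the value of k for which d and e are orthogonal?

0

d · e = k·2 + 4·(-6) + (-4)·(-6) = 0 + 2k
Set equal to 0: 2k = 0, so k = 0.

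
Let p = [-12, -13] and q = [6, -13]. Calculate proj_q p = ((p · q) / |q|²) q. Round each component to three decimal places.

(2.839, -6.151)

p · q = (-12)·6 + (-13)·(-13) = -72 + 169 = 97
|q|² = 36 + 169 = 205
proj_q p = (97/205) · (6, -13) ≈ (2.839, -6.151)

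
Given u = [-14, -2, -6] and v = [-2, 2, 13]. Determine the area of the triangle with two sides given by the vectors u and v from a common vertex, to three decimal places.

i: (-2)·13 - (-6)·2 = -26 - (-12) = -14
j: (-6)·(-2) - (-14)·13 = 12 - (-182) = 194
k: (-14)·2 - (-2)·(-2) = -28 - 4 = -32
u × v = (-14, 194, -32)
|u × v| = √((-14)² + 194² + (-32)²) = √38856 ≈ 197.1193
area = ½ · 197.1193 ≈ 98.560

98.560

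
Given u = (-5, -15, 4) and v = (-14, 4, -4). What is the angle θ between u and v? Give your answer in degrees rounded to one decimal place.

91.4

u · v = (-5)·(-14) + (-15)·4 + 4·(-4) = 70 - 60 - 16 = -6
|u|² = 25 + 225 + 16 = 266,  |u| = √266 ≈ 16.309506
|v|² = 196 + 16 + 16 = 228,  |v| = √228 ≈ 15.099669
cos θ = -6 / (16.309506 · 15.099669) ≈ -0.02436
θ = arccos(-0.02436) ≈ 91.4°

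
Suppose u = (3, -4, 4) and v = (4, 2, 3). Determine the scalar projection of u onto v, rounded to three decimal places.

2.971

u · v = 3·4 + (-4)·2 + 4·3 = 12 - 8 + 12 = 16
|v| = √(16 + 4 + 9) = √29 ≈ 5.3852
comp_v u = 16 / √29 ≈ 2.971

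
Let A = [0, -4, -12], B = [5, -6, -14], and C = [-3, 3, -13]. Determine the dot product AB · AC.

AB = B − A = (5, -2, -2)
AC = C − A = (-3, 7, -1)
AB · AC = 5·(-3) + (-2)·7 + (-2)·(-1) = -15 - 14 + 2 = -27

-27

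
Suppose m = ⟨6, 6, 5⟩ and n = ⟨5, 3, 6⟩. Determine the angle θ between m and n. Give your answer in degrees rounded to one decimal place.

18.8

m · n = 6·5 + 6·3 + 5·6 = 30 + 18 + 30 = 78
|m|² = 36 + 36 + 25 = 97,  |m| = √97 ≈ 9.848858
|n|² = 25 + 9 + 36 = 70,  |n| = √70 ≈ 8.366600
cos θ = 78 / (9.848858 · 8.366600) ≈ 0.94659
θ = arccos(0.94659) ≈ 18.8°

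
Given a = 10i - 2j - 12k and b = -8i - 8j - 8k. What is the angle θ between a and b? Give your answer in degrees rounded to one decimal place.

81.6

a · b = 10·(-8) + (-2)·(-8) + (-12)·(-8) = -80 + 16 + 96 = 32
|a|² = 100 + 4 + 144 = 248,  |a| = √248 ≈ 15.748016
|b|² = 64 + 64 + 64 = 192,  |b| = √192 ≈ 13.856406
cos θ = 32 / (15.748016 · 13.856406) ≈ 0.14665
θ = arccos(0.14665) ≈ 81.6°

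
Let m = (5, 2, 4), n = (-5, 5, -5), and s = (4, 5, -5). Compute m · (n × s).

n × s:
i: 5·(-5) - (-5)·5 = -25 - (-25) = 0
j: (-5)·4 - (-5)·(-5) = -20 - 25 = -45
k: (-5)·5 - 5·4 = -25 - 20 = -45
n × s = (0, -45, -45)
m · (n × s) = 5·0 + 2·(-45) + 4·(-45) = 0 - 90 - 180 = -270

-270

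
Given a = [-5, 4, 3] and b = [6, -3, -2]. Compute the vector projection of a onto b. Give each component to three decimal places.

(-5.878, 2.939, 1.959)

a · b = (-5)·6 + 4·(-3) + 3·(-2) = -30 - 12 - 6 = -48
|b|² = 36 + 9 + 4 = 49
proj_b a = (-48/49) · (6, -3, -2) ≈ (-5.878, 2.939, 1.959)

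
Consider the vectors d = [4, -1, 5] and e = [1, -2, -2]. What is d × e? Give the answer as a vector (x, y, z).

i: (-1)·(-2) - 5·(-2) = 2 - (-10) = 12
j: 5·1 - 4·(-2) = 5 - (-8) = 13
k: 4·(-2) - (-1)·1 = -8 - (-1) = -7
d × e = (12, 13, -7)

(12, 13, -7)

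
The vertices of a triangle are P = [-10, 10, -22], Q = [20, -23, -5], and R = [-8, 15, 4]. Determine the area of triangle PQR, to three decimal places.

610.823

PQ = (30, -33, 17),  PR = (2, 5, 26)
i: (-33)·26 - 17·5 = -858 - 85 = -943
j: 17·2 - 30·26 = 34 - 780 = -746
k: 30·5 - (-33)·2 = 150 - (-66) = 216
PQ × PR = (-943, -746, 216)
|PQ × PR| = √1492421 ≈ 1221.6468
area = ½ · 1221.6468 ≈ 610.823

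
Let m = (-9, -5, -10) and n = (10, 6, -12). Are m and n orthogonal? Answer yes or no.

m · n = (-9)·10 + (-5)·6 + (-10)·(-12) = -90 - 30 + 120 = 0
Zero, so the vectors are orthogonal.

yes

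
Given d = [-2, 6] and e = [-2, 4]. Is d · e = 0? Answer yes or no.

no

d · e = (-2)·(-2) + 6·4 = 4 + 24 = 28
Nonzero, so the vectors are not orthogonal.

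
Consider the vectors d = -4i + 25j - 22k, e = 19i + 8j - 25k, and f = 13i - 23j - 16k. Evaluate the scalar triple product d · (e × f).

14189

e × f:
i: 8·(-16) - (-25)·(-23) = -128 - 575 = -703
j: (-25)·13 - 19·(-16) = -325 - (-304) = -21
k: 19·(-23) - 8·13 = -437 - 104 = -541
e × f = (-703, -21, -541)
d · (e × f) = (-4)·(-703) + 25·(-21) + (-22)·(-541) = 2812 - 525 + 11902 = 14189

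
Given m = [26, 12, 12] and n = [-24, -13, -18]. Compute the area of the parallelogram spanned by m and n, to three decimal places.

196.214

i: 12·(-18) - 12·(-13) = -216 - (-156) = -60
j: 12·(-24) - 26·(-18) = -288 - (-468) = 180
k: 26·(-13) - 12·(-24) = -338 - (-288) = -50
m × n = (-60, 180, -50)
|m × n| = √((-60)² + 180² + (-50)²) = √38500 ≈ 196.2142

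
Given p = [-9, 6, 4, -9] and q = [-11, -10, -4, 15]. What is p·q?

-112

p · q = (-9)·(-11) + 6·(-10) + 4·(-4) + (-9)·15 = 99 - 60 - 16 - 135 = -112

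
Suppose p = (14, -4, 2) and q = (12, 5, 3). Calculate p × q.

(-22, -18, 118)

i: (-4)·3 - 2·5 = -12 - 10 = -22
j: 2·12 - 14·3 = 24 - 42 = -18
k: 14·5 - (-4)·12 = 70 - (-48) = 118
p × q = (-22, -18, 118)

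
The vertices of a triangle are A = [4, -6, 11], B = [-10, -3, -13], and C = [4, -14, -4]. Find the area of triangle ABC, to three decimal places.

167.938

AB = (-14, 3, -24),  AC = (0, -8, -15)
i: 3·(-15) - (-24)·(-8) = -45 - 192 = -237
j: (-24)·0 - (-14)·(-15) = 0 - 210 = -210
k: (-14)·(-8) - 3·0 = 112 - 0 = 112
AB × AC = (-237, -210, 112)
|AB × AC| = √112813 ≈ 335.8765
area = ½ · 335.8765 ≈ 167.938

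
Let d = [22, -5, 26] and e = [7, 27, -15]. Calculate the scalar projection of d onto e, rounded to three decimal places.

-11.714

d · e = 22·7 + (-5)·27 + 26·(-15) = 154 - 135 - 390 = -371
|e| = √(49 + 729 + 225) = √1003 ≈ 31.6702
comp_e d = -371 / √1003 ≈ -11.714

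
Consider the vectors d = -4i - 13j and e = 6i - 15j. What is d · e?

d · e = (-4)·6 + (-13)·(-15) = -24 + 195 = 171

171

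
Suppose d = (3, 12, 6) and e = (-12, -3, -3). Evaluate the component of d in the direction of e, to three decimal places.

-7.071

d · e = 3·(-12) + 12·(-3) + 6·(-3) = -36 - 36 - 18 = -90
|e| = √(144 + 9 + 9) = √162 ≈ 12.7279
comp_e d = -90 / √162 ≈ -7.071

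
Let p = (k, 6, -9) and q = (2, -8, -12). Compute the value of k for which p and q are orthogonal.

p · q = k·2 + 6·(-8) + (-9)·(-12) = 60 + 2k
Set equal to 0: 2k = -60, so k = -30.

-30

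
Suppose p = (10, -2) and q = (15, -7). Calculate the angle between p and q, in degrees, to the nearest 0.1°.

13.7

p · q = 10·15 + (-2)·(-7) = 150 + 14 = 164
|p|² = 100 + 4 = 104,  |p| = √104 ≈ 10.198039
|q|² = 225 + 49 = 274,  |q| = √274 ≈ 16.552945
cos θ = 164 / (10.198039 · 16.552945) ≈ 0.97152
θ = arccos(0.97152) ≈ 13.7°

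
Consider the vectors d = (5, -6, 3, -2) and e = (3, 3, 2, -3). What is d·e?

9

d · e = 5·3 + (-6)·3 + 3·2 + (-2)·(-3) = 15 - 18 + 6 + 6 = 9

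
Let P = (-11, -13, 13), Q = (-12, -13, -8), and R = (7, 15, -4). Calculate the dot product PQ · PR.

339

PQ = Q − P = (-1, 0, -21)
PR = R − P = (18, 28, -17)
PQ · PR = (-1)·18 + 0·28 + (-21)·(-17) = -18 + 0 + 357 = 339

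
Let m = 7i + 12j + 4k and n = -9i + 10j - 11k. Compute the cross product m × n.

(-172, 41, 178)

i: 12·(-11) - 4·10 = -132 - 40 = -172
j: 4·(-9) - 7·(-11) = -36 - (-77) = 41
k: 7·10 - 12·(-9) = 70 - (-108) = 178
m × n = (-172, 41, 178)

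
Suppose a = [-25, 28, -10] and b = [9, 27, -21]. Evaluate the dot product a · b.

741

a · b = (-25)·9 + 28·27 + (-10)·(-21) = -225 + 756 + 210 = 741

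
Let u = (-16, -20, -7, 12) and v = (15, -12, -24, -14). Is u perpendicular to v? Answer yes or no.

u · v = (-16)·15 + (-20)·(-12) + (-7)·(-24) + 12·(-14) = -240 + 240 + 168 - 168 = 0
Zero, so the vectors are orthogonal.

yes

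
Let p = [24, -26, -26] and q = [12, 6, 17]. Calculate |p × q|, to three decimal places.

i: (-26)·17 - (-26)·6 = -442 - (-156) = -286
j: (-26)·12 - 24·17 = -312 - 408 = -720
k: 24·6 - (-26)·12 = 144 - (-312) = 456
p × q = (-286, -720, 456)
|p × q| = √((-286)² + (-720)² + 456²) = √808132 ≈ 898.9616

898.962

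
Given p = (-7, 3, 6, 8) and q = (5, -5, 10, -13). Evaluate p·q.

-94

p · q = (-7)·5 + 3·(-5) + 6·10 + 8·(-13) = -35 - 15 + 60 - 104 = -94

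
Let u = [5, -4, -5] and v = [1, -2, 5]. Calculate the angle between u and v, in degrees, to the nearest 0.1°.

105.6

u · v = 5·1 + (-4)·(-2) + (-5)·5 = 5 + 8 - 25 = -12
|u|² = 25 + 16 + 25 = 66,  |u| = √66 ≈ 8.124038
|v|² = 1 + 4 + 25 = 30,  |v| = √30 ≈ 5.477226
cos θ = -12 / (8.124038 · 5.477226) ≈ -0.26968
θ = arccos(-0.26968) ≈ 105.6°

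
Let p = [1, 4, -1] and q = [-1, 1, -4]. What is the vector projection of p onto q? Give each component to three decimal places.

p · q = 1·(-1) + 4·1 + (-1)·(-4) = -1 + 4 + 4 = 7
|q|² = 1 + 1 + 16 = 18
proj_q p = (7/18) · (-1, 1, -4) ≈ (-0.389, 0.389, -1.556)

(-0.389, 0.389, -1.556)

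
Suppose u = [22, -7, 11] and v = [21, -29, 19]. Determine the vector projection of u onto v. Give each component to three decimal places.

(11.171, -15.427, 10.107)

u · v = 22·21 + (-7)·(-29) + 11·19 = 462 + 203 + 209 = 874
|v|² = 441 + 841 + 361 = 1643
proj_v u = (874/1643) · (21, -29, 19) ≈ (11.171, -15.427, 10.107)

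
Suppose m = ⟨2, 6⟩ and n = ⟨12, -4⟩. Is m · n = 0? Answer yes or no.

m · n = 2·12 + 6·(-4) = 24 - 24 = 0
Zero, so the vectors are orthogonal.

yes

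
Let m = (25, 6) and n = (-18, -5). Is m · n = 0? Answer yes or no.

no

m · n = 25·(-18) + 6·(-5) = -450 - 30 = -480
Nonzero, so the vectors are not orthogonal.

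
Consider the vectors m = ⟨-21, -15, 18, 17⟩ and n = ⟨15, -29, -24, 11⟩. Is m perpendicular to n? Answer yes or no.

no

m · n = (-21)·15 + (-15)·(-29) + 18·(-24) + 17·11 = -315 + 435 - 432 + 187 = -125
Nonzero, so the vectors are not orthogonal.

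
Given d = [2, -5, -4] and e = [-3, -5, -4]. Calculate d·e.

d · e = 2·(-3) + (-5)·(-5) + (-4)·(-4) = -6 + 25 + 16 = 35

35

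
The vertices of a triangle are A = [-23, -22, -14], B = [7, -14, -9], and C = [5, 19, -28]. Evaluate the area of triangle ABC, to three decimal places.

AB = (30, 8, 5),  AC = (28, 41, -14)
i: 8·(-14) - 5·41 = -112 - 205 = -317
j: 5·28 - 30·(-14) = 140 - (-420) = 560
k: 30·41 - 8·28 = 1230 - 224 = 1006
AB × AC = (-317, 560, 1006)
|AB × AC| = √1426125 ≈ 1194.2048
area = ½ · 1194.2048 ≈ 597.102

597.102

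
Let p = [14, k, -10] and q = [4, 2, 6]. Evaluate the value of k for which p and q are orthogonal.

2

p · q = 14·4 + k·2 + (-10)·6 = -4 + 2k
Set equal to 0: 2k = 4, so k = 2.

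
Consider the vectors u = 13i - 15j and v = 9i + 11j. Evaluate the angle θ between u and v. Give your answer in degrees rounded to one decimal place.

u · v = 13·9 + (-15)·11 = 117 - 165 = -48
|u|² = 169 + 225 = 394,  |u| = √394 ≈ 19.849433
|v|² = 81 + 121 = 202,  |v| = √202 ≈ 14.212670
cos θ = -48 / (19.849433 · 14.212670) ≈ -0.17014
θ = arccos(-0.17014) ≈ 99.8°

99.8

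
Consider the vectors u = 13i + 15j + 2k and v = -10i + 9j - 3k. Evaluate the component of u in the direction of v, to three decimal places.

-0.073

u · v = 13·(-10) + 15·9 + 2·(-3) = -130 + 135 - 6 = -1
|v| = √(100 + 81 + 9) = √190 ≈ 13.7840
comp_v u = -1 / √190 ≈ -0.073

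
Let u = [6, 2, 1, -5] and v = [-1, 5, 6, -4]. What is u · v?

u · v = 6·(-1) + 2·5 + 1·6 + (-5)·(-4) = -6 + 10 + 6 + 20 = 30

30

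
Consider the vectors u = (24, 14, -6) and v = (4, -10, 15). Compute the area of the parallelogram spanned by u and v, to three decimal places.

i: 14·15 - (-6)·(-10) = 210 - 60 = 150
j: (-6)·4 - 24·15 = -24 - 360 = -384
k: 24·(-10) - 14·4 = -240 - 56 = -296
u × v = (150, -384, -296)
|u × v| = √(150² + (-384)² + (-296)²) = √257572 ≈ 507.5155

507.516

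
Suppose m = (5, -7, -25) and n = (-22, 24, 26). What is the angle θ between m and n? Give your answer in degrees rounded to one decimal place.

m · n = 5·(-22) + (-7)·24 + (-25)·26 = -110 - 168 - 650 = -928
|m|² = 25 + 49 + 625 = 699,  |m| = √699 ≈ 26.438608
|n|² = 484 + 576 + 676 = 1736,  |n| = √1736 ≈ 41.665333
cos θ = -928 / (26.438608 · 41.665333) ≈ -0.84243
θ = arccos(-0.84243) ≈ 147.4°

147.4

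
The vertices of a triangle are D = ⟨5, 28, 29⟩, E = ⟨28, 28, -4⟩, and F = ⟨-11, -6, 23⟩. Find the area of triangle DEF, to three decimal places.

760.586

DE = (23, 0, -33),  DF = (-16, -34, -6)
i: 0·(-6) - (-33)·(-34) = 0 - 1122 = -1122
j: (-33)·(-16) - 23·(-6) = 528 - (-138) = 666
k: 23·(-34) - 0·(-16) = -782 - 0 = -782
DE × DF = (-1122, 666, -782)
|DE × DF| = √2313964 ≈ 1521.1719
area = ½ · 1521.1719 ≈ 760.586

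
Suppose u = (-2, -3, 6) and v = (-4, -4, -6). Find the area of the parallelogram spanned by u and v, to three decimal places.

i: (-3)·(-6) - 6·(-4) = 18 - (-24) = 42
j: 6·(-4) - (-2)·(-6) = -24 - 12 = -36
k: (-2)·(-4) - (-3)·(-4) = 8 - 12 = -4
u × v = (42, -36, -4)
|u × v| = √(42² + (-36)² + (-4)²) = √3076 ≈ 55.4617

55.462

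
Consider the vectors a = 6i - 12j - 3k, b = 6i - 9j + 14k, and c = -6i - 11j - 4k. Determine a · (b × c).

b × c:
i: (-9)·(-4) - 14·(-11) = 36 - (-154) = 190
j: 14·(-6) - 6·(-4) = -84 - (-24) = -60
k: 6·(-11) - (-9)·(-6) = -66 - 54 = -120
b × c = (190, -60, -120)
a · (b × c) = 6·190 + (-12)·(-60) + (-3)·(-120) = 1140 + 720 + 360 = 2220

2220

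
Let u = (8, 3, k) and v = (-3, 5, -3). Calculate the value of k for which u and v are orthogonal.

u · v = 8·(-3) + 3·5 + k·(-3) = -9 - 3k
Set equal to 0: -3k = 9, so k = -3.

-3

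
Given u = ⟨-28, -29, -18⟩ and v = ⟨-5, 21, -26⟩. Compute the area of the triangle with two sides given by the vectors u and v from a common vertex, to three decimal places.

i: (-29)·(-26) - (-18)·21 = 754 - (-378) = 1132
j: (-18)·(-5) - (-28)·(-26) = 90 - 728 = -638
k: (-28)·21 - (-29)·(-5) = -588 - 145 = -733
u × v = (1132, -638, -733)
|u × v| = √(1132² + (-638)² + (-733)²) = √2225757 ≈ 1491.8971
area = ½ · 1491.8971 ≈ 745.949

745.949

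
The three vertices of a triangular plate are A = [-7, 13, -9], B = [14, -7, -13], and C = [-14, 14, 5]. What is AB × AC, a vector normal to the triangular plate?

AB = (21, -20, -4)
AC = (-7, 1, 14)
i: (-20)·14 - (-4)·1 = -280 - (-4) = -276
j: (-4)·(-7) - 21·14 = 28 - 294 = -266
k: 21·1 - (-20)·(-7) = 21 - 140 = -119
AB × AC = (-276, -266, -119)

(-276, -266, -119)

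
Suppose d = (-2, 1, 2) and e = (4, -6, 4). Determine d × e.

(16, 16, 8)

i: 1·4 - 2·(-6) = 4 - (-12) = 16
j: 2·4 - (-2)·4 = 8 - (-8) = 16
k: (-2)·(-6) - 1·4 = 12 - 4 = 8
d × e = (16, 16, 8)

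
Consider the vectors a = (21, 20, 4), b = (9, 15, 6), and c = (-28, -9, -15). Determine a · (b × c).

b × c:
i: 15·(-15) - 6·(-9) = -225 - (-54) = -171
j: 6·(-28) - 9·(-15) = -168 - (-135) = -33
k: 9·(-9) - 15·(-28) = -81 - (-420) = 339
b × c = (-171, -33, 339)
a · (b × c) = 21·(-171) + 20·(-33) + 4·339 = -3591 - 660 + 1356 = -2895

-2895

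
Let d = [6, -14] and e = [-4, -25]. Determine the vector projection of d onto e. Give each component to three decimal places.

d · e = 6·(-4) + (-14)·(-25) = -24 + 350 = 326
|e|² = 16 + 625 = 641
proj_e d = (326/641) · (-4, -25) ≈ (-2.034, -12.715)

(-2.034, -12.715)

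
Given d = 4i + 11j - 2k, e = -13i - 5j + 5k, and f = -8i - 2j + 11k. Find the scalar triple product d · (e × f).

e × f:
i: (-5)·11 - 5·(-2) = -55 - (-10) = -45
j: 5·(-8) - (-13)·11 = -40 - (-143) = 103
k: (-13)·(-2) - (-5)·(-8) = 26 - 40 = -14
e × f = (-45, 103, -14)
d · (e × f) = 4·(-45) + 11·103 + (-2)·(-14) = -180 + 1133 + 28 = 981

981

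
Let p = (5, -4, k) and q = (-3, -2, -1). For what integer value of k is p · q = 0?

p · q = 5·(-3) + (-4)·(-2) + k·(-1) = -7 - 1k
Set equal to 0: -1k = 7, so k = -7.

-7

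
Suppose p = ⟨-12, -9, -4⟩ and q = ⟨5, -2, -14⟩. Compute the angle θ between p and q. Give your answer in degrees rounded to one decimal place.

p · q = (-12)·5 + (-9)·(-2) + (-4)·(-14) = -60 + 18 + 56 = 14
|p|² = 144 + 81 + 16 = 241,  |p| = √241 ≈ 15.524175
|q|² = 25 + 4 + 196 = 225,  |q| = √225 ≈ 15.000000
cos θ = 14 / (15.524175 · 15.000000) ≈ 0.06012
θ = arccos(0.06012) ≈ 86.6°

86.6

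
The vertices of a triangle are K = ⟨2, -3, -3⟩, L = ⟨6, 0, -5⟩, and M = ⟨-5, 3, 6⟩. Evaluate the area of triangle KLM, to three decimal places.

KL = (4, 3, -2),  KM = (-7, 6, 9)
i: 3·9 - (-2)·6 = 27 - (-12) = 39
j: (-2)·(-7) - 4·9 = 14 - 36 = -22
k: 4·6 - 3·(-7) = 24 - (-21) = 45
KL × KM = (39, -22, 45)
|KL × KM| = √4030 ≈ 63.4823
area = ½ · 63.4823 ≈ 31.741

31.741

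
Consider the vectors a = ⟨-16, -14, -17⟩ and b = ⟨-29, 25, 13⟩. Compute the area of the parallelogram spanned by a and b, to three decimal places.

i: (-14)·13 - (-17)·25 = -182 - (-425) = 243
j: (-17)·(-29) - (-16)·13 = 493 - (-208) = 701
k: (-16)·25 - (-14)·(-29) = -400 - 406 = -806
a × b = (243, 701, -806)
|a × b| = √(243² + 701² + (-806)²) = √1200086 ≈ 1095.4844

1095.484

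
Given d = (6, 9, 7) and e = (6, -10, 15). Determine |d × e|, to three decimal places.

239.426

i: 9·15 - 7·(-10) = 135 - (-70) = 205
j: 7·6 - 6·15 = 42 - 90 = -48
k: 6·(-10) - 9·6 = -60 - 54 = -114
d × e = (205, -48, -114)
|d × e| = √(205² + (-48)² + (-114)²) = √57325 ≈ 239.4264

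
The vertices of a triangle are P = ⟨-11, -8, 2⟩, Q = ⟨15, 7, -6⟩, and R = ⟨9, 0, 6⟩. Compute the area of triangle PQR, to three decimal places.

152.918

PQ = (26, 15, -8),  PR = (20, 8, 4)
i: 15·4 - (-8)·8 = 60 - (-64) = 124
j: (-8)·20 - 26·4 = -160 - 104 = -264
k: 26·8 - 15·20 = 208 - 300 = -92
PQ × PR = (124, -264, -92)
|PQ × PR| = √93536 ≈ 305.8366
area = ½ · 305.8366 ≈ 152.918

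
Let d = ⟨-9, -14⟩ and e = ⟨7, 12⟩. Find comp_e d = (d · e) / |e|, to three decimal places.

-16.628

d · e = (-9)·7 + (-14)·12 = -63 - 168 = -231
|e| = √(49 + 144) = √193 ≈ 13.8924
comp_e d = -231 / √193 ≈ -16.628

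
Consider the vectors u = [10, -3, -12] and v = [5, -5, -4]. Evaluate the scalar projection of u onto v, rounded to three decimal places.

u · v = 10·5 + (-3)·(-5) + (-12)·(-4) = 50 + 15 + 48 = 113
|v| = √(25 + 25 + 16) = √66 ≈ 8.1240
comp_v u = 113 / √66 ≈ 13.909

13.909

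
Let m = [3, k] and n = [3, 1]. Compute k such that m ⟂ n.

-9

m · n = 3·3 + k·1 = 9 + 1k
Set equal to 0: 1k = -9, so k = -9.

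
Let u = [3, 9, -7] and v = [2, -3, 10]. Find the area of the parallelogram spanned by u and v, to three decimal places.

86.174

i: 9·10 - (-7)·(-3) = 90 - 21 = 69
j: (-7)·2 - 3·10 = -14 - 30 = -44
k: 3·(-3) - 9·2 = -9 - 18 = -27
u × v = (69, -44, -27)
|u × v| = √(69² + (-44)² + (-27)²) = √7426 ≈ 86.1742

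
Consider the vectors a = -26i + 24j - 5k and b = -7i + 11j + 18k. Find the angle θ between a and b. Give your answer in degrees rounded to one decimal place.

63.4

a · b = (-26)·(-7) + 24·11 + (-5)·18 = 182 + 264 - 90 = 356
|a|² = 676 + 576 + 25 = 1277,  |a| = √1277 ≈ 35.735137
|b|² = 49 + 121 + 324 = 494,  |b| = √494 ≈ 22.226111
cos θ = 356 / (35.735137 · 22.226111) ≈ 0.44822
θ = arccos(0.44822) ≈ 63.4°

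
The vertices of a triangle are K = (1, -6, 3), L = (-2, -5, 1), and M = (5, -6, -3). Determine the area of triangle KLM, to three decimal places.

KL = (-3, 1, -2),  KM = (4, 0, -6)
i: 1·(-6) - (-2)·0 = -6 - 0 = -6
j: (-2)·4 - (-3)·(-6) = -8 - 18 = -26
k: (-3)·0 - 1·4 = 0 - 4 = -4
KL × KM = (-6, -26, -4)
|KL × KM| = √728 ≈ 26.9815
area = ½ · 26.9815 ≈ 13.491

13.491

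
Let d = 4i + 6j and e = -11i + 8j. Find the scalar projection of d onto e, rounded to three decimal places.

d · e = 4·(-11) + 6·8 = -44 + 48 = 4
|e| = √(121 + 64) = √185 ≈ 13.6015
comp_e d = 4 / √185 ≈ 0.294

0.294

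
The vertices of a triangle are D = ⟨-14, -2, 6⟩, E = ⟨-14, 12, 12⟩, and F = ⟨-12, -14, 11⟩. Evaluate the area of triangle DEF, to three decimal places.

DE = (0, 14, 6),  DF = (2, -12, 5)
i: 14·5 - 6·(-12) = 70 - (-72) = 142
j: 6·2 - 0·5 = 12 - 0 = 12
k: 0·(-12) - 14·2 = 0 - 28 = -28
DE × DF = (142, 12, -28)
|DE × DF| = √21092 ≈ 145.2309
area = ½ · 145.2309 ≈ 72.615

72.615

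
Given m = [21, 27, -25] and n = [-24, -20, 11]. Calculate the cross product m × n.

(-203, 369, 228)

i: 27·11 - (-25)·(-20) = 297 - 500 = -203
j: (-25)·(-24) - 21·11 = 600 - 231 = 369
k: 21·(-20) - 27·(-24) = -420 - (-648) = 228
m × n = (-203, 369, 228)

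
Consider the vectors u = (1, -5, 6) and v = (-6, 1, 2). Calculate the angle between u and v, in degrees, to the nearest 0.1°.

u · v = 1·(-6) + (-5)·1 + 6·2 = -6 - 5 + 12 = 1
|u|² = 1 + 25 + 36 = 62,  |u| = √62 ≈ 7.874008
|v|² = 36 + 1 + 4 = 41,  |v| = √41 ≈ 6.403124
cos θ = 1 / (7.874008 · 6.403124) ≈ 0.01983
θ = arccos(0.01983) ≈ 88.9°

88.9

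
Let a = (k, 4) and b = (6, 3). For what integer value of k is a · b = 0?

-2

a · b = k·6 + 4·3 = 12 + 6k
Set equal to 0: 6k = -12, so k = -2.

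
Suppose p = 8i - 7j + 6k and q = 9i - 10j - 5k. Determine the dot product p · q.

p · q = 8·9 + (-7)·(-10) + 6·(-5) = 72 + 70 - 30 = 112

112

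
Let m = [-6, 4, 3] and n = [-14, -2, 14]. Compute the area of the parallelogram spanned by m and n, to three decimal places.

i: 4·14 - 3·(-2) = 56 - (-6) = 62
j: 3·(-14) - (-6)·14 = -42 - (-84) = 42
k: (-6)·(-2) - 4·(-14) = 12 - (-56) = 68
m × n = (62, 42, 68)
|m × n| = √(62² + 42² + 68²) = √10232 ≈ 101.1533

101.153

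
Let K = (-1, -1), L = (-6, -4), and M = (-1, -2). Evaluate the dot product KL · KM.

KL = L − K = (-5, -3)
KM = M − K = (0, -1)
KL · KM = (-5)·0 + (-3)·(-1) = 0 + 3 = 3

3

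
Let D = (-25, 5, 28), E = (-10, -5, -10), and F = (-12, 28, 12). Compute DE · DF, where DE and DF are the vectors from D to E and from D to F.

DE = E − D = (15, -10, -38)
DF = F − D = (13, 23, -16)
DE · DF = 15·13 + (-10)·23 + (-38)·(-16) = 195 - 230 + 608 = 573

573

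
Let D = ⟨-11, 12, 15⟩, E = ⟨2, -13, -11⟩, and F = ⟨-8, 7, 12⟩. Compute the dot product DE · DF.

DE = E − D = (13, -25, -26)
DF = F − D = (3, -5, -3)
DE · DF = 13·3 + (-25)·(-5) + (-26)·(-3) = 39 + 125 + 78 = 242

242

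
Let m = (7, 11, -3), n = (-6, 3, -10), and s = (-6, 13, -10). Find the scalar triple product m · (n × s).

880

n × s:
i: 3·(-10) - (-10)·13 = -30 - (-130) = 100
j: (-10)·(-6) - (-6)·(-10) = 60 - 60 = 0
k: (-6)·13 - 3·(-6) = -78 - (-18) = -60
n × s = (100, 0, -60)
m · (n × s) = 7·100 + 11·0 + (-3)·(-60) = 700 + 0 + 180 = 880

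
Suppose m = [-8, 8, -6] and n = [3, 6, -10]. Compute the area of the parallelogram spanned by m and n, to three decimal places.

i: 8·(-10) - (-6)·6 = -80 - (-36) = -44
j: (-6)·3 - (-8)·(-10) = -18 - 80 = -98
k: (-8)·6 - 8·3 = -48 - 24 = -72
m × n = (-44, -98, -72)
|m × n| = √((-44)² + (-98)² + (-72)²) = √16724 ≈ 129.3213

129.321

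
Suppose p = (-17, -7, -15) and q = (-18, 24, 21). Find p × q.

i: (-7)·21 - (-15)·24 = -147 - (-360) = 213
j: (-15)·(-18) - (-17)·21 = 270 - (-357) = 627
k: (-17)·24 - (-7)·(-18) = -408 - 126 = -534
p × q = (213, 627, -534)

(213, 627, -534)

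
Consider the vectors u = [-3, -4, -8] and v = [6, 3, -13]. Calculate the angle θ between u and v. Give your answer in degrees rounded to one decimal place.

u · v = (-3)·6 + (-4)·3 + (-8)·(-13) = -18 - 12 + 104 = 74
|u|² = 9 + 16 + 64 = 89,  |u| = √89 ≈ 9.433981
|v|² = 36 + 9 + 169 = 214,  |v| = √214 ≈ 14.628739
cos θ = 74 / (9.433981 · 14.628739) ≈ 0.53620
θ = arccos(0.53620) ≈ 57.6°

57.6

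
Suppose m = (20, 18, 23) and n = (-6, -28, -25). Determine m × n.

i: 18·(-25) - 23·(-28) = -450 - (-644) = 194
j: 23·(-6) - 20·(-25) = -138 - (-500) = 362
k: 20·(-28) - 18·(-6) = -560 - (-108) = -452
m × n = (194, 362, -452)

(194, 362, -452)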